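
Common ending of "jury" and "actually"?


Word 1: "jury"
Word 2: "actually"
Comparing from end:
  Pos -1: 'y' == 'y'
  Pos -2: 'r' != 'l' (stop)
LCS = "y" (length 1)


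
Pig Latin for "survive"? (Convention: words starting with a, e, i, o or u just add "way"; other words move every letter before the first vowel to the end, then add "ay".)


Word: "survive"
Starts with consonant(s) → move to end, add 'ay'
Consonant cluster: "s"
Pig Latin = "urvivesay"


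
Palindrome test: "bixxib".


Word: "bixxib"
Reversed: "bixxib"
Forward == Backward? bixxib == bixxib
Palindrome = Yes


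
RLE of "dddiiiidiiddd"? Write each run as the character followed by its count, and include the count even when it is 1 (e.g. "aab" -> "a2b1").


String: "dddiiiidiiddd"
Scanning for consecutive runs:
  'd' x 3
  'i' x 4
  'd' x 1
  'i' x 2
  'd' x 3
RLE = "d3i4d1i2d3"


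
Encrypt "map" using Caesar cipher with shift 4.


Word: "map"
Shift: 4
Each letter → (letter + shift) mod 26:
  'm' (12) + 4 = 16 → 'q'
  'a' (0) + 4 = 4 → 'e'
  'p' (15) + 4 = 19 → 't'
Result = "qet"


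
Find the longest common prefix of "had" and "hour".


Word 1: "had"
Word 2: "hour"
Comparing from start:
  Pos 0: 'h' == 'h'
  Pos 1: 'a' != 'o' (stop)
LCP = "h" (length 1)


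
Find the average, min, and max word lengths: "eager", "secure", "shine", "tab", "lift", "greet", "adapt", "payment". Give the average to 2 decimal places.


Lengths: "eager"=5, "secure"=6, "shine"=5, "tab"=3, "lift"=4, "greet"=5, "adapt"=5, "payment"=7
Sum = 40, Count = 8
Average = 40/8 = 5.00
= avg=5.00, min=3, max=7


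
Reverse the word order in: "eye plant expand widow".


Original: "eye plant expand widow"
Words (1..n): eye | plant | expand | widow
Reversed (n..1): widow | expand | plant | eye
Result = "widow expand plant eye"


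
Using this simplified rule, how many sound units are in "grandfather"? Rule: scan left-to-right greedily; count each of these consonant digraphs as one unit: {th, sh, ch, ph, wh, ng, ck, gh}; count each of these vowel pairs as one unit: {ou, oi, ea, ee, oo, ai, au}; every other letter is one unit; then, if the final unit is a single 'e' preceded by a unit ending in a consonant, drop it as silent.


Word: "grandfather" (11 letters)
Left-to-right scan:
  [1] 'g' (letter)
  [2] 'r' (letter)
  [3] 'a' (letter)
  [4] 'n' (letter)
  [5] 'd' (letter)
  [6] 'f' (letter)
  [7] 'a' (letter)
  [8] 'th' (digraph)
  [9] 'e' (letter)
  [10] 'r' (letter)
Units from scan: 10
Sound units = 10 units


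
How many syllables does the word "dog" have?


Word: "dog"
Syllable breakdown: dog
Counting: 1 part
= 1 syllable


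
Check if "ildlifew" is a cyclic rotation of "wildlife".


Word: "wildlife", Candidate: "ildlifew"
Method: check if candidate is substring of word+word
"wildlifewildlife" contains "ildlifew"? Yes
Is rotation = Yes


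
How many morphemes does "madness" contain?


Word: "madness"
Morphemes: mad | -ness
Each morpheme carries meaning
= 2 morphemes


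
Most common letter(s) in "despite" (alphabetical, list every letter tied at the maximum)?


Word: "despite"
Letter counts:
  'd': 1
  'e': 2
  'i': 1
  'p': 1
  's': 1
  't': 1
Maximum count = 2
Most frequent = 'e' (2 times each)


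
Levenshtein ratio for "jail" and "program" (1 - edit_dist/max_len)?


Word 1: "jail" (length 4)
Word 2: "program" (length 7)
One optimal edit sequence:
  1. insert 'p'  (+1)
  2. insert 'r'  (+1)
  3. insert 'o'  (+1)
  4. substitute 'j' -> 'g'  (+1)
  5. substitute 'a' -> 'r'  (+1)
  6. substitute 'i' -> 'a'  (+1)
  7. substitute 'l' -> 'm'  (+1)
Edit distance = 7
Max length = max(4, 7) = 7
Similarity = 1 - 7/7
= 0.0000


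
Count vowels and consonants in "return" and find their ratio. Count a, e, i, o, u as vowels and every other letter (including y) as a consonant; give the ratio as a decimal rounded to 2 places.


Word: "return"
Vowels (a,e,i,o,u): 2
Consonants: 4
Ratio = 2/4
= 0.50


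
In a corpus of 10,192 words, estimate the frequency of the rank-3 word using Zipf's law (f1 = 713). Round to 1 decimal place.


Zipf's law: f(r) = f(1) / r
f(1) = 713
f(3) = 713 / 3
= 237.7 occurrences


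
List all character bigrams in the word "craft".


Word: "craft" (length 5)
Number of bigrams = 5 - 2 + 1 = 4
  Position 0: "cr"
  Position 1: "ra"
  Position 2: "af"
  Position 3: "ft"
Bigrams = "cr", "ra", "af", "ft"


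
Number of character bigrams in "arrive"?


Word: "arrive" (length 6)
Number of 2-grams = length - 2 + 1 = 6 - 2 + 1
= 5


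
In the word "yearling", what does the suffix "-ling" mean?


Suffix: -ling
As in: yearling -> year + -ling
Meaning = small / young


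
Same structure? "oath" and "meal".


Pattern of "oath": [0, 1, 2, 3]
Pattern of "meal": [0, 1, 2, 3]
Patterns match
Same pattern = Yes


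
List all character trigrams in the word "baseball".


Word: "baseball" (length 8)
Number of trigrams = 8 - 3 + 1 = 6
  Position 0: "bas"
  Position 1: "ase"
  Position 2: "seb"
  Position 3: "eba"
  Position 4: "bal"
  Position 5: "all"
Trigrams = "bas", "ase", "seb", "eba", "bal", "all"


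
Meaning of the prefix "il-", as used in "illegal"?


Prefix: il-
Example: illegal (il- + legal)
Meaning = not


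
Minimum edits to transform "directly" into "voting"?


Word 1: "directly" (length 8)
Word 2: "voting" (length 6)
One optimal edit sequence (insert/delete/substitute each cost 1):
  1. delete 'd'  (+1)
  2. delete 'i'  (+1)
  3. substitute 'r' -> 'v'  (+1)
  4. substitute 'e' -> 'o'  (+1)
  5. substitute 'c' -> 't'  (+1)
  6. substitute 't' -> 'i'  (+1)
  7. substitute 'l' -> 'n'  (+1)
  8. substitute 'y' -> 'g'  (+1)
Total edit operations: 8
Edit distance = 8


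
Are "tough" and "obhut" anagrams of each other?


Word 1: "tough" → sorted: ghotu
Word 2: "obhut" → sorted: bhotu
Same letters? ghotu != bhotu
Anagram = No


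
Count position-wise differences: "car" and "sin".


Comparing character by character (same length = 3):
  Pos 0: 'c' vs 's' !=
  Pos 1: 'a' vs 'i' !=
  Pos 2: 'r' vs 'n' !=
Hamming distance = 3


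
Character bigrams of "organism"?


Word: "organism" (length 8)
Number of bigrams = 8 - 2 + 1 = 7
  Position 0: "or"
  Position 1: "rg"
  Position 2: "ga"
  Position 3: "an"
  Position 4: "ni"
  Position 5: "is"
  Position 6: "sm"
Bigrams = "or", "rg", "ga", "an", "ni", "is", "sm"


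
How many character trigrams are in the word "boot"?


Word: "boot" (length 4)
Number of 3-grams = length - 3 + 1 = 4 - 3 + 1
= 2


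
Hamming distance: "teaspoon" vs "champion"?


Comparing character by character (same length = 8):
  Pos 0: 't' vs 'c' !=
  Pos 1: 'e' vs 'h' !=
  Pos 2: 'a' vs 'a' =
  Pos 3: 's' vs 'm' !=
  Pos 4: 'p' vs 'p' =
  Pos 5: 'o' vs 'i' !=
  Pos 6: 'o' vs 'o' =
  Pos 7: 'n' vs 'n' =
Hamming distance = 4


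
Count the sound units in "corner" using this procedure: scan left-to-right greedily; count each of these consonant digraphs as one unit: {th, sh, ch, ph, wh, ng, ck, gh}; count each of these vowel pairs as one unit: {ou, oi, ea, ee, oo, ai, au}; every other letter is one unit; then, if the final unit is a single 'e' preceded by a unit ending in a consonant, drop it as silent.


Word: "corner" (6 letters)
Left-to-right scan:
  [1] 'c' (letter)
  [2] 'o' (letter)
  [3] 'r' (letter)
  [4] 'n' (letter)
  [5] 'e' (letter)
  [6] 'r' (letter)
Units from scan: 6
Sound units = 6 units


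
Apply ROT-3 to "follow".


Word: "follow"
Shift: 3
Each letter → (letter + shift) mod 26:
  'f' (5) + 3 = 8 → 'i'
  'o' (14) + 3 = 17 → 'r'
  'l' (11) + 3 = 14 → 'o'
  'l' (11) + 3 = 14 → 'o'
  'o' (14) + 3 = 17 → 'r'
  'w' (22) + 3 = 25 → 'z'
Result = "iroorz"


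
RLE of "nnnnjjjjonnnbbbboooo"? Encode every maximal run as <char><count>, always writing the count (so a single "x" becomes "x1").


String: "nnnnjjjjonnnbbbboooo"
Scanning for consecutive runs:
  'n' x 4
  'j' x 4
  'o' x 1
  'n' x 3
  'b' x 4
  'o' x 4
RLE = "n4j4o1n3b4o4"


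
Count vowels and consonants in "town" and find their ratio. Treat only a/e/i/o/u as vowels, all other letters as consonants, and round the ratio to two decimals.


Word: "town"
Vowels (a,e,i,o,u): 1
Consonants: 3
Ratio = 1/3
= 0.33


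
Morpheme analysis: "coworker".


Word: "coworker"
Morphemes: co- | work | -er
Each morpheme carries meaning
= 3 morphemes


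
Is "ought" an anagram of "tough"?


Word 1: "tough" → sorted: ghotu
Word 2: "ought" → sorted: ghotu
Same letters? ghotu == ghotu
Anagram = Yes


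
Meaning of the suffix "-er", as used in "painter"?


Suffix: -er
Example: painter = paint + -er
Meaning = one who / more


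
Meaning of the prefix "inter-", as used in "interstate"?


Prefix: inter-
As in: interstate -> inter- + state
Meaning = between


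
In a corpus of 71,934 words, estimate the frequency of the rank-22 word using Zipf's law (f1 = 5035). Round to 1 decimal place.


Zipf's law: f(r) = f(1) / r
f(1) = 5035
f(22) = 5035 / 22
= 228.9 occurrences


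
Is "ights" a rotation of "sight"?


Word: "sight", Candidate: "ights"
Method: check if candidate is substring of word+word
"sightsight" contains "ights"? Yes
Is rotation = Yes


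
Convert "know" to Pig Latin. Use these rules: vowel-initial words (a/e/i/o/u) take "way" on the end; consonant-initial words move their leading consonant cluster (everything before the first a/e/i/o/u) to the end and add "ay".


Word: "know"
Starts with consonant(s) → move to end, add 'ay'
Consonant cluster: "kn"
Pig Latin = "owknay"


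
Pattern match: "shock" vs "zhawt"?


Pattern of "shock": [0, 1, 2, 3, 4]
Pattern of "zhawt": [0, 1, 2, 3, 4]
Patterns match
Same pattern = Yes


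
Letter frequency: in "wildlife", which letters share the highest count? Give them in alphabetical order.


Word: "wildlife"
Letter counts:
  'd': 1
  'e': 1
  'f': 1
  'i': 2
  'l': 2
  'w': 1
Maximum count = 2
Most frequent = 'i', 'l' (2 times each)


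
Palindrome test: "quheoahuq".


Word: "quheoahuq"
Reversed: "quhaoehuq"
Forward == Backward? quheoahuq != quhaoehuq
Palindrome = No


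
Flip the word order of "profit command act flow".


Original: "profit command act flow"
Words (1..n): profit | command | act | flow
Reversed (n..1): flow | act | command | profit
Result = "flow act command profit"


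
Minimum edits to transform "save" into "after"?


Word 1: "save" (length 4)
Word 2: "after" (length 5)
One optimal edit sequence (insert/delete/substitute each cost 1):
  1. substitute 's' -> 'a'  (+1)
  2. substitute 'a' -> 'f'  (+1)
  3. substitute 'v' -> 't'  (+1)
  4. keep 'e'
  5. insert 'r'  (+1)
Total edit operations: 4
Edit distance = 4


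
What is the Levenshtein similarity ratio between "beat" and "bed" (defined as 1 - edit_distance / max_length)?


Word 1: "beat" (length 4)
Word 2: "bed" (length 3)
One optimal edit sequence:
  1. keep 'b'
  2. keep 'e'
  3. delete 'a'  (+1)
  4. substitute 't' -> 'd'  (+1)
Edit distance = 2
Max length = max(4, 3) = 4
Similarity = 1 - 2/4
= 0.5000


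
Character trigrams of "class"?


Word: "class" (length 5)
Number of trigrams = 5 - 3 + 1 = 3
  Position 0: "cla"
  Position 1: "las"
  Position 2: "ass"
Trigrams = "cla", "las", "ass"


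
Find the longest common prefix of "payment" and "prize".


Word 1: "payment"
Word 2: "prize"
Comparing from start:
  Pos 0: 'p' == 'p'
  Pos 1: 'a' != 'r' (stop)
LCP = "p" (length 1)


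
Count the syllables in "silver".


Word: "silver"
Syllable breakdown: sil · ver
Counting: 2 parts
= 2 syllables


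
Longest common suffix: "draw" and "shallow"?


Word 1: "draw"
Word 2: "shallow"
Comparing from end:
  Pos -1: 'w' == 'w'
  Pos -2: 'a' != 'o' (stop)
LCS = "w" (length 1)


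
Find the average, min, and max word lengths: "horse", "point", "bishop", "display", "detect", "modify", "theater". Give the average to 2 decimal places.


Lengths: "horse"=5, "point"=5, "bishop"=6, "display"=7, "detect"=6, "modify"=6, "theater"=7
Sum = 42, Count = 7
Average = 42/7 = 6.00
= avg=6.00, min=5, max=7


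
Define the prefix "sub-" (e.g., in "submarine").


Prefix: sub-
Example: submarine (sub- + marine)
Meaning = under / below


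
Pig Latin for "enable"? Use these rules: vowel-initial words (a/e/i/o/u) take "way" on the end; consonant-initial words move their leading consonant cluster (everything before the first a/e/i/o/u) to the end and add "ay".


Word: "enable"
Starts with vowel → add 'way'
Pig Latin = "enableway"


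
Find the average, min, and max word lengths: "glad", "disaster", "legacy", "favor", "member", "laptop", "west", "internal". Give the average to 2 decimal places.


Lengths: "glad"=4, "disaster"=8, "legacy"=6, "favor"=5, "member"=6, "laptop"=6, "west"=4, "internal"=8
Sum = 47, Count = 8
Average = 47/8 = 5.88
= avg=5.88, min=4, max=8


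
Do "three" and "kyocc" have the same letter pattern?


Pattern of "three": [0, 1, 2, 3, 3]
Pattern of "kyocc": [0, 1, 2, 3, 3]
Patterns match
Same pattern = Yes


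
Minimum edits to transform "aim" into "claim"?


Word 1: "aim" (length 3)
Word 2: "claim" (length 5)
One optimal edit sequence (insert/delete/substitute each cost 1):
  1. insert 'c'  (+1)
  2. insert 'l'  (+1)
  3. keep 'a'
  4. keep 'i'
  5. keep 'm'
Total edit operations: 2
Edit distance = 2


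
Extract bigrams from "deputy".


Word: "deputy" (length 6)
Number of bigrams = 6 - 2 + 1 = 5
  Position 0: "de"
  Position 1: "ep"
  Position 2: "pu"
  Position 3: "ut"
  Position 4: "ty"
Bigrams = "de", "ep", "pu", "ut", "ty"


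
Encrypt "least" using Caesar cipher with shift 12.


Word: "least"
Shift: 12
Each letter → (letter + shift) mod 26:
  'l' (11) + 12 = 23 → 'x'
  'e' (4) + 12 = 16 → 'q'
  'a' (0) + 12 = 12 → 'm'
  's' (18) + 12 = 4 → 'e'
  't' (19) + 12 = 5 → 'f'
Result = "xqmef"


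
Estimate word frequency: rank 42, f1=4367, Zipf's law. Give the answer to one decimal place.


Zipf's law: f(r) = f(1) / r
f(1) = 4367
f(42) = 4367 / 42
= 104.0 occurrences


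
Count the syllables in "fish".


Word: "fish"
Syllable breakdown: fish
Counting: 1 part
= 1 syllable


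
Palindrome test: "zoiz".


Word: "zoiz"
Reversed: "zioz"
Forward == Backward? zoiz != zioz
Palindrome = No


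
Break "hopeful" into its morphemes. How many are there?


Word: "hopeful"
Morphemes: hope | -ful
Each morpheme carries meaning
= 2 morphemes


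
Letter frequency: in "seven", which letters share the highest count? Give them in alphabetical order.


Word: "seven"
Letter counts:
  'e': 2
  'n': 1
  's': 1
  'v': 1
Maximum count = 2
Most frequent = 'e' (2 times each)


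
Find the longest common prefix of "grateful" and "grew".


Word 1: "grateful"
Word 2: "grew"
Comparing from start:
  Pos 0: 'g' == 'g'
  Pos 1: 'r' == 'r'
  Pos 2: 'a' != 'e' (stop)
LCP = "gr" (length 2)


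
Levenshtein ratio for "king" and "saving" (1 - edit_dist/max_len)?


Word 1: "king" (length 4)
Word 2: "saving" (length 6)
One optimal edit sequence:
  1. insert 's'  (+1)
  2. insert 'a'  (+1)
  3. substitute 'k' -> 'v'  (+1)
  4. keep 'i'
  5. keep 'n'
  6. keep 'g'
Edit distance = 3
Max length = max(4, 6) = 6
Similarity = 1 - 3/6
= 0.5000


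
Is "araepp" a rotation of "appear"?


Word: "appear", Candidate: "araepp"
Method: check if candidate is substring of word+word
"appearappear" contains "araepp"? No
Is rotation = No


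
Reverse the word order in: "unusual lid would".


Original: "unusual lid would"
Words (1..n): unusual | lid | would
Reversed (n..1): would | lid | unusual
Result = "would lid unusual"


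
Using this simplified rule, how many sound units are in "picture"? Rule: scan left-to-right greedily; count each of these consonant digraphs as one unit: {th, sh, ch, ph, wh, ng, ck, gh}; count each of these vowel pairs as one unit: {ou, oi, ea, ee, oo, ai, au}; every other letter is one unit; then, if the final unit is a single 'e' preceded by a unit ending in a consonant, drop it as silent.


Word: "picture" (7 letters)
Left-to-right scan:
  [1] 'p' (letter)
  [2] 'i' (letter)
  [3] 'c' (letter)
  [4] 't' (letter)
  [5] 'u' (letter)
  [6] 'r' (letter)
  [7] 'e' (letter)
Units from scan: 7
Final unit is 'e' after a consonant -> drop as silent (-1)
Sound units = 6 units


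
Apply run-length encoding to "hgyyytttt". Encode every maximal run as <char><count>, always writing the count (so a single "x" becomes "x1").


String: "hgyyytttt"
Scanning for consecutive runs:
  'h' x 1
  'g' x 1
  'y' x 3
  't' x 4
RLE = "h1g1y3t4"


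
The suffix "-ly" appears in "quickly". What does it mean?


Suffix: -ly
Example: quickly = quick + -ly
Meaning = in a manner


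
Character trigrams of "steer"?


Word: "steer" (length 5)
Number of trigrams = 5 - 3 + 1 = 3
  Position 0: "ste"
  Position 1: "tee"
  Position 2: "eer"
Trigrams = "ste", "tee", "eer"


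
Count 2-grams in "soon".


Word: "soon" (length 4)
Number of 2-grams = length - 2 + 1 = 4 - 2 + 1
= 3


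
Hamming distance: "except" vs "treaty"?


Comparing character by character (same length = 6):
  Pos 0: 'e' vs 't' !=
  Pos 1: 'x' vs 'r' !=
  Pos 2: 'c' vs 'e' !=
  Pos 3: 'e' vs 'a' !=
  Pos 4: 'p' vs 't' !=
  Pos 5: 't' vs 'y' !=
Hamming distance = 6


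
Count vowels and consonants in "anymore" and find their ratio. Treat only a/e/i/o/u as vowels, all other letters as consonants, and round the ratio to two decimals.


Word: "anymore"
Vowels (a,e,i,o,u): 3
Consonants: 4
Ratio = 3/4
= 0.75


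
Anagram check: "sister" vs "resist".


Word 1: "sister" → sorted: eirsst
Word 2: "resist" → sorted: eirsst
Same letters? eirsst == eirsst
Anagram = Yes


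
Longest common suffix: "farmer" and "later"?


Word 1: "farmer"
Word 2: "later"
Comparing from end:
  Pos -1: 'r' == 'r'
  Pos -2: 'e' == 'e'
  Pos -3: 'm' != 't' (stop)
LCS = "er" (length 2)


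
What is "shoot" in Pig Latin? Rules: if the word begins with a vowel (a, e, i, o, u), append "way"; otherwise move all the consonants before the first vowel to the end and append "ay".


Word: "shoot"
Starts with consonant(s) → move to end, add 'ay'
Consonant cluster: "sh"
Pig Latin = "ootshay"


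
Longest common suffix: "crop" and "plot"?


Word 1: "crop"
Word 2: "plot"
Comparing from end:
  Pos -1: 'p' != 't' (stop)
LCS = "" (length 0)


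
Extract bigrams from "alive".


Word: "alive" (length 5)
Number of bigrams = 5 - 2 + 1 = 4
  Position 0: "al"
  Position 1: "li"
  Position 2: "iv"
  Position 3: "ve"
Bigrams = "al", "li", "iv", "ve"


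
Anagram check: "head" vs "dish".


Word 1: "head" → sorted: adeh
Word 2: "dish" → sorted: dhis
Same letters? adeh != dhis
Anagram = No


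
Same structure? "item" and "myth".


Pattern of "item": [0, 1, 2, 3]
Pattern of "myth": [0, 1, 2, 3]
Patterns match
Same pattern = Yes


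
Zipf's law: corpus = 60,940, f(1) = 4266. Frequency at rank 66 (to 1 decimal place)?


Zipf's law: f(r) = f(1) / r
f(1) = 4266
f(66) = 4266 / 66
= 64.6 occurrences


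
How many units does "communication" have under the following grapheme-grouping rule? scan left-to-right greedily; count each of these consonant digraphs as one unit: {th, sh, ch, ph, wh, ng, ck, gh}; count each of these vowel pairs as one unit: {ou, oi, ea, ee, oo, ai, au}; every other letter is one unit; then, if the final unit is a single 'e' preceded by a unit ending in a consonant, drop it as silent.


Word: "communication" (13 letters)
Left-to-right scan:
  (1) 'c' (letter)
  (2) 'o' (letter)
  (3) 'm' (letter)
  (4) 'm' (letter)
  (5) 'u' (letter)
  (6) 'n' (letter)
  (7) 'i' (letter)
  (8) 'c' (letter)
  (9) 'a' (letter)
  (10) 't' (letter)
  (11) 'i' (letter)
  (12) 'o' (letter)
  (13) 'n' (letter)
Units from scan: 13
Sound units = 13 units


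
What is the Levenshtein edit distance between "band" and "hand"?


Word 1: "band" (length 4)
Word 2: "hand" (length 4)
One optimal edit sequence (insert/delete/substitute each cost 1):
  1. substitute 'b' -> 'h'  (+1)
  2. keep 'a'
  3. keep 'n'
  4. keep 'd'
Total edit operations: 1
Edit distance = 1


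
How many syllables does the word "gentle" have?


Word: "gentle"
Syllable breakdown: gen | tle
Counting: 2 parts
= 2 syllables


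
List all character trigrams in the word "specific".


Word: "specific" (length 8)
Number of trigrams = 8 - 3 + 1 = 6
  Position 0: "spe"
  Position 1: "pec"
  Position 2: "eci"
  Position 3: "cif"
  Position 4: "ifi"
  Position 5: "fic"
Trigrams = "spe", "pec", "eci", "cif", "ifi", "fic"


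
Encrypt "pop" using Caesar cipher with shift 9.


Word: "pop"
Shift: 9
Each letter → (letter + shift) mod 26:
  'p' (15) + 9 = 24 → 'y'
  'o' (14) + 9 = 23 → 'x'
  'p' (15) + 9 = 24 → 'y'
Result = "yxy"


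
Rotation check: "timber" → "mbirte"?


Word: "timber", Candidate: "mbirte"
Method: check if candidate is substring of word+word
"timbertimber" contains "mbirte"? No
Is rotation = No


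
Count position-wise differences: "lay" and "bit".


Comparing character by character (same length = 3):
  Pos 0: 'l' vs 'b' !=
  Pos 1: 'a' vs 'i' !=
  Pos 2: 'y' vs 't' !=
Hamming distance = 3


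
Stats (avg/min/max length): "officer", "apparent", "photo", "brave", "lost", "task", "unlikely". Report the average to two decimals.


Lengths: "officer"=7, "apparent"=8, "photo"=5, "brave"=5, "lost"=4, "task"=4, "unlikely"=8
Sum = 41, Count = 7
Average = 41/7 = 5.86
= avg=5.86, min=4, max=8


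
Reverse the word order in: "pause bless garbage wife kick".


Original: "pause bless garbage wife kick"
Words (1..n): pause | bless | garbage | wife | kick
Reversed (n..1): kick | wife | garbage | bless | pause
Result = "kick wife garbage bless pause"


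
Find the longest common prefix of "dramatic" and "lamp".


Word 1: "dramatic"
Word 2: "lamp"
Comparing from start:
  Pos 0: 'd' != 'l' (stop)
LCP = "" (length 0)


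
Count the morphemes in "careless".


Word: "careless"
Morphemes: care / -less
Each morpheme carries meaning
= 2 morphemes


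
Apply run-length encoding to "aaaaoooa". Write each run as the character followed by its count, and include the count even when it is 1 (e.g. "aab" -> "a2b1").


String: "aaaaoooa"
Scanning for consecutive runs:
  'a' x 4
  'o' x 3
  'a' x 1
RLE = "a4o3a1"


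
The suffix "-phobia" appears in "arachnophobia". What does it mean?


Suffix: -phobia
Example: arachnophobia = arachno- + -phobia
Meaning = fear of


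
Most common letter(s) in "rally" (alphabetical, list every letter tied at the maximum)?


Word: "rally"
Letter counts:
  'a': 1
  'l': 2
  'r': 1
  'y': 1
Maximum count = 2
Most frequent = 'l' (2 times each)


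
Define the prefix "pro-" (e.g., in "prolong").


Prefix: pro-
Example: prolong = pro- + long
Meaning = forward / in favor of


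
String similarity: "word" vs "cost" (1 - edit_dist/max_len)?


Word 1: "word" (length 4)
Word 2: "cost" (length 4)
One optimal edit sequence:
  1. substitute 'w' -> 'c'  (+1)
  2. keep 'o'
  3. substitute 'r' -> 's'  (+1)
  4. substitute 'd' -> 't'  (+1)
Edit distance = 3
Max length = max(4, 4) = 4
Similarity = 1 - 3/4
= 0.2500


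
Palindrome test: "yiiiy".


Word: "yiiiy"
Reversed: "yiiiy"
Forward == Backward? yiiiy == yiiiy
Palindrome = Yes


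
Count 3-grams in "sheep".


Word: "sheep" (length 5)
Number of 3-grams = length - 3 + 1 = 5 - 3 + 1
= 3


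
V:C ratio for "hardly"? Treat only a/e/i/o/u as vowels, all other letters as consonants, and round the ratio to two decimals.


Word: "hardly"
Vowels (a,e,i,o,u): 1
Consonants: 5
Ratio = 1/5
= 0.20


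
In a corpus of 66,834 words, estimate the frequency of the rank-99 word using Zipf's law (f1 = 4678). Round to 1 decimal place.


Zipf's law: f(r) = f(1) / r
f(1) = 4678
f(99) = 4678 / 99
= 47.3 occurrences


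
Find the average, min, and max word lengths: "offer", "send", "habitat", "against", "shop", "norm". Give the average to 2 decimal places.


Lengths: "offer"=5, "send"=4, "habitat"=7, "against"=7, "shop"=4, "norm"=4
Sum = 31, Count = 6
Average = 31/6 = 5.17
= avg=5.17, min=4, max=7


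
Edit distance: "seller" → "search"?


Word 1: "seller" (length 6)
Word 2: "search" (length 6)
One optimal edit sequence (insert/delete/substitute each cost 1):
  1. keep 's'
  2. keep 'e'
  3. substitute 'l' -> 'a'  (+1)
  4. substitute 'l' -> 'r'  (+1)
  5. substitute 'e' -> 'c'  (+1)
  6. substitute 'r' -> 'h'  (+1)
Total edit operations: 4
Edit distance = 4


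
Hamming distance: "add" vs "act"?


Comparing character by character (same length = 3):
  Pos 0: 'a' vs 'a' =
  Pos 1: 'd' vs 'c' !=
  Pos 2: 'd' vs 't' !=
Hamming distance = 2


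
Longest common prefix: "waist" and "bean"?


Word 1: "waist"
Word 2: "bean"
Comparing from start:
  Pos 0: 'w' != 'b' (stop)
LCP = "" (length 0)


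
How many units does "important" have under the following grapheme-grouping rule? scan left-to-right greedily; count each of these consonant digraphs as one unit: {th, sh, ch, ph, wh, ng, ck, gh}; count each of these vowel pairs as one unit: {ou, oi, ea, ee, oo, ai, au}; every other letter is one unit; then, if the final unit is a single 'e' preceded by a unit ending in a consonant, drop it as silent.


Word: "important" (9 letters)
Left-to-right scan:
  1. 'i' (letter)
  2. 'm' (letter)
  3. 'p' (letter)
  4. 'o' (letter)
  5. 'r' (letter)
  6. 't' (letter)
  7. 'a' (letter)
  8. 'n' (letter)
  9. 't' (letter)
Units from scan: 9
Sound units = 9 units


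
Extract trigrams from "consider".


Word: "consider" (length 8)
Number of trigrams = 8 - 3 + 1 = 6
  Position 0: "con"
  Position 1: "ons"
  Position 2: "nsi"
  Position 3: "sid"
  Position 4: "ide"
  Position 5: "der"
Trigrams = "con", "ons", "nsi", "sid", "ide", "der"


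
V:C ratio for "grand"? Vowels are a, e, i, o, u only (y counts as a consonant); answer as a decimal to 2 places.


Word: "grand"
Vowels (a,e,i,o,u): 1
Consonants: 4
Ratio = 1/4
= 0.25


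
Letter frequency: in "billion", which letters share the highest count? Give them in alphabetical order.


Word: "billion"
Letter counts:
  'b': 1
  'i': 2
  'l': 2
  'n': 1
  'o': 1
Maximum count = 2
Most frequent = 'i', 'l' (2 times each)


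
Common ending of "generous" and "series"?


Word 1: "generous"
Word 2: "series"
Comparing from end:
  Pos -1: 's' == 's'
  Pos -2: 'u' != 'e' (stop)
LCS = "s" (length 1)


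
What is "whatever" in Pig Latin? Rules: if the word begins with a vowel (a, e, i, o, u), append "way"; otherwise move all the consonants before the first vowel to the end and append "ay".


Word: "whatever"
Starts with consonant(s) → move to end, add 'ay'
Consonant cluster: "wh"
Pig Latin = "ateverwhay"


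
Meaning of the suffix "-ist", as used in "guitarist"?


Suffix: -ist
Example: guitarist (guitar + -ist)
Meaning = one who practices


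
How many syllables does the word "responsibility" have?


Word: "responsibility"
Syllable breakdown: re | spon | si | bil | i | ty
Counting: 6 parts
= 6 syllables


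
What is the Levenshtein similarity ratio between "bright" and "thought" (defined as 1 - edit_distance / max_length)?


Word 1: "bright" (length 6)
Word 2: "thought" (length 7)
One optimal edit sequence:
  1. insert 't'  (+1)
  2. substitute 'b' -> 'h'  (+1)
  3. substitute 'r' -> 'o'  (+1)
  4. substitute 'i' -> 'u'  (+1)
  5. keep 'g'
  6. keep 'h'
  7. keep 't'
Edit distance = 4
Max length = max(6, 7) = 7
Similarity = 1 - 4/7
= 0.4286


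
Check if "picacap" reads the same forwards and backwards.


Word: "picacap"
Reversed: "pacacip"
Forward == Backward? picacap != pacacip
Palindrome = No


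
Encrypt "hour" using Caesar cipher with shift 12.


Word: "hour"
Shift: 12
Each letter → (letter + shift) mod 26:
  'h' (7) + 12 = 19 → 't'
  'o' (14) + 12 = 0 → 'a'
  'u' (20) + 12 = 6 → 'g'
  'r' (17) + 12 = 3 → 'd'
Result = "tagd"


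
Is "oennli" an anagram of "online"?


Word 1: "online" → sorted: eilnno
Word 2: "oennli" → sorted: eilnno
Same letters? eilnno == eilnno
Anagram = Yes


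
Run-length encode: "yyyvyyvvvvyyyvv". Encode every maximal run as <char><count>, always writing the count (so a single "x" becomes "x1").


String: "yyyvyyvvvvyyyvv"
Scanning for consecutive runs:
  'y' x 3
  'v' x 1
  'y' x 2
  'v' x 4
  'y' x 3
  'v' x 2
RLE = "y3v1y2v4y3v2"


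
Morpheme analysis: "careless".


Word: "careless"
Morphemes: care / -less
Each morpheme carries meaning
= 2 morphemes


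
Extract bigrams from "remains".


Word: "remains" (length 7)
Number of bigrams = 7 - 2 + 1 = 6
  Position 0: "re"
  Position 1: "em"
  Position 2: "ma"
  Position 3: "ai"
  Position 4: "in"
  Position 5: "ns"
Bigrams = "re", "em", "ma", "ai", "in", "ns"


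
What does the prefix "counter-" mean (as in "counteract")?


Prefix: counter-
Example: counteract = counter- + act
Meaning = against / opposite


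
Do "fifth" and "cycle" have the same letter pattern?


Pattern of "fifth": [0, 1, 0, 2, 3]
Pattern of "cycle": [0, 1, 0, 2, 3]
Patterns match
Same pattern = Yes


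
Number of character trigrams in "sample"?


Word: "sample" (length 6)
Number of 3-grams = length - 3 + 1 = 6 - 3 + 1
= 4


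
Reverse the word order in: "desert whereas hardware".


Original: "desert whereas hardware"
Words (1..n): desert | whereas | hardware
Reversed (n..1): hardware | whereas | desert
Result = "hardware whereas desert"


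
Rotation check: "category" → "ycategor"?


Word: "category", Candidate: "ycategor"
Method: check if candidate is substring of word+word
"categorycategory" contains "ycategor"? Yes
Is rotation = Yes


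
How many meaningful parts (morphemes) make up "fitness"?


Word: "fitness"
Morphemes: fit / -ness
Each morpheme carries meaning
= 2 morphemes


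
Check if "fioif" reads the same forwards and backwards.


Word: "fioif"
Reversed: "fioif"
Forward == Backward? fioif == fioif
Palindrome = Yes


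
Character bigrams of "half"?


Word: "half" (length 4)
Number of bigrams = 4 - 2 + 1 = 3
  Position 0: "ha"
  Position 1: "al"
  Position 2: "lf"
Bigrams = "ha", "al", "lf"


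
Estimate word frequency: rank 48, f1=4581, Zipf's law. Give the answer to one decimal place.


Zipf's law: f(r) = f(1) / r
f(1) = 4581
f(48) = 4581 / 48
= 95.4 occurrences


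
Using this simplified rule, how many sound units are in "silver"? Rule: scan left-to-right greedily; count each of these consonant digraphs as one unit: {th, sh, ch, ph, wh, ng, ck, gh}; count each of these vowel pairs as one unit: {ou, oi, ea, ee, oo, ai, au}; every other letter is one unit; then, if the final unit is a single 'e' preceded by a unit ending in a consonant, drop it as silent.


Word: "silver" (6 letters)
Left-to-right scan:
  [1] 's' (letter)
  [2] 'i' (letter)
  [3] 'l' (letter)
  [4] 'v' (letter)
  [5] 'e' (letter)
  [6] 'r' (letter)
Units from scan: 6
Sound units = 6 units


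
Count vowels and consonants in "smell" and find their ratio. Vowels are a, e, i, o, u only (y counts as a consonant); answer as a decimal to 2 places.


Word: "smell"
Vowels (a,e,i,o,u): 1
Consonants: 4
Ratio = 1/4
= 0.25


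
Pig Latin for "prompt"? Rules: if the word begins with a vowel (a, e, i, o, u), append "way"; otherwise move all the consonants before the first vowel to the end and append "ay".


Word: "prompt"
Starts with consonant(s) → move to end, add 'ay'
Consonant cluster: "pr"
Pig Latin = "omptpray"


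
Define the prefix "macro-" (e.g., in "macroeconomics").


Prefix: macro-
Example: macroeconomics (macro- + economics)
Meaning = large


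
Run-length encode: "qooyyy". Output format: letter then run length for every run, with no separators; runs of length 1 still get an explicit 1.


String: "qooyyy"
Scanning for consecutive runs:
  'q' x 1
  'o' x 2
  'y' x 3
RLE = "q1o2y3"


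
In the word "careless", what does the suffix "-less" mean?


Suffix: -less
Example: careless = care + -less
Meaning = without


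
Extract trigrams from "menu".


Word: "menu" (length 4)
Number of trigrams = 4 - 3 + 1 = 2
  Position 0: "men"
  Position 1: "enu"
Trigrams = "men", "enu"


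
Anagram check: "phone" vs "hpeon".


Word 1: "phone" → sorted: ehnop
Word 2: "hpeon" → sorted: ehnop
Same letters? ehnop == ehnop
Anagram = Yes


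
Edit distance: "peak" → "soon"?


Word 1: "peak" (length 4)
Word 2: "soon" (length 4)
One optimal edit sequence (insert/delete/substitute each cost 1):
  1. substitute 'p' -> 's'  (+1)
  2. substitute 'e' -> 'o'  (+1)
  3. substitute 'a' -> 'o'  (+1)
  4. substitute 'k' -> 'n'  (+1)
Total edit operations: 4
Edit distance = 4


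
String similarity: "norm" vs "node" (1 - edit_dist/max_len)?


Word 1: "norm" (length 4)
Word 2: "node" (length 4)
One optimal edit sequence:
  1. keep 'n'
  2. keep 'o'
  3. substitute 'r' -> 'd'  (+1)
  4. substitute 'm' -> 'e'  (+1)
Edit distance = 2
Max length = max(4, 4) = 4
Similarity = 1 - 2/4
= 0.5000


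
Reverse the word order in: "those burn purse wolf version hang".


Original: "those burn purse wolf version hang"
Words (1..n): those | burn | purse | wolf | version | hang
Reversed (n..1): hang | version | wolf | purse | burn | those
Result = "hang version wolf purse burn those"


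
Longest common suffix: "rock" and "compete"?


Word 1: "rock"
Word 2: "compete"
Comparing from end:
  Pos -1: 'k' != 'e' (stop)
LCS = "" (length 0)


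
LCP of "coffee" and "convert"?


Word 1: "coffee"
Word 2: "convert"
Comparing from start:
  Pos 0: 'c' == 'c'
  Pos 1: 'o' == 'o'
  Pos 2: 'f' != 'n' (stop)
LCP = "co" (length 2)


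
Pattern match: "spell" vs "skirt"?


Pattern of "spell": [0, 1, 2, 3, 3]
Pattern of "skirt": [0, 1, 2, 3, 4]
Patterns do not match
Same pattern = No


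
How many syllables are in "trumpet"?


Word: "trumpet"
Syllable breakdown: trum / pet
Counting: 2 parts
= 2 syllables


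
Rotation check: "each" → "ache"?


Word: "each", Candidate: "ache"
Method: check if candidate is substring of word+word
"eacheach" contains "ache"? Yes
Is rotation = Yes


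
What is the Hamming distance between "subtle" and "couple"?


Comparing character by character (same length = 6):
  Pos 0: 's' vs 'c' !=
  Pos 1: 'u' vs 'o' !=
  Pos 2: 'b' vs 'u' !=
  Pos 3: 't' vs 'p' !=
  Pos 4: 'l' vs 'l' =
  Pos 5: 'e' vs 'e' =
Hamming distance = 4


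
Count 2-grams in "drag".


Word: "drag" (length 4)
Number of 2-grams = length - 2 + 1 = 4 - 2 + 1
= 3


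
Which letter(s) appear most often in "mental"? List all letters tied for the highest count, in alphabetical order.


Word: "mental"
Letter counts:
  'a': 1
  'e': 1
  'l': 1
  'm': 1
  'n': 1
  't': 1
Maximum count = 1
Most frequent = 'a', 'e', 'l', 'm', 'n', 't' (1 time each)


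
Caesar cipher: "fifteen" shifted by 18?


Word: "fifteen"
Shift: 18
Each letter → (letter + shift) mod 26:
  'f' (5) + 18 = 23 → 'x'
  'i' (8) + 18 = 0 → 'a'
  'f' (5) + 18 = 23 → 'x'
  't' (19) + 18 = 11 → 'l'
  'e' (4) + 18 = 22 → 'w'
  'e' (4) + 18 = 22 → 'w'
  'n' (13) + 18 = 5 → 'f'
Result = "xaxlwwf"


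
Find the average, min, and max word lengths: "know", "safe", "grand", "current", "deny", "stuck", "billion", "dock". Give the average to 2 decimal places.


Lengths: "know"=4, "safe"=4, "grand"=5, "current"=7, "deny"=4, "stuck"=5, "billion"=7, "dock"=4
Sum = 40, Count = 8
Average = 40/8 = 5.00
= avg=5.00, min=4, max=7


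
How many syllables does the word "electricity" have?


Word: "electricity"
Syllable breakdown: e · lec · tric · i · ty
Counting: 5 parts
= 5 syllables


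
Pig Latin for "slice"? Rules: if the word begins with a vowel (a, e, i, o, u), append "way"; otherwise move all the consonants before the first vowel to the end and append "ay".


Word: "slice"
Starts with consonant(s) → move to end, add 'ay'
Consonant cluster: "sl"
Pig Latin = "iceslay"


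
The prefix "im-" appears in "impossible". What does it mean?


Prefix: im-
Example: impossible = im- + possible
Meaning = not / into


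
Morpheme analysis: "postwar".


Word: "postwar"
Morphemes: post- | war
Each morpheme carries meaning
= 2 morphemes


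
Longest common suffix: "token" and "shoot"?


Word 1: "token"
Word 2: "shoot"
Comparing from end:
  Pos -1: 'n' != 't' (stop)
LCS = "" (length 0)


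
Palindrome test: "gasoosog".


Word: "gasoosog"
Reversed: "gosoosag"
Forward == Backward? gasoosog != gosoosag
Palindrome = No


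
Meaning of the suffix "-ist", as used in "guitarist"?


Suffix: -ist
Example: guitarist = guitar + -ist
Meaning = one who practices


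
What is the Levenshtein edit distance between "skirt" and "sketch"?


Word 1: "skirt" (length 5)
Word 2: "sketch" (length 6)
One optimal edit sequence (insert/delete/substitute each cost 1):
  1. keep 's'
  2. keep 'k'
  3. insert 'e'  (+1)
  4. substitute 'i' -> 't'  (+1)
  5. substitute 'r' -> 'c'  (+1)
  6. substitute 't' -> 'h'  (+1)
Total edit operations: 4
Edit distance = 4


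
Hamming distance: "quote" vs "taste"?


Comparing character by character (same length = 5):
  Pos 0: 'q' vs 't' !=
  Pos 1: 'u' vs 'a' !=
  Pos 2: 'o' vs 's' !=
  Pos 3: 't' vs 't' =
  Pos 4: 'e' vs 'e' =
Hamming distance = 3


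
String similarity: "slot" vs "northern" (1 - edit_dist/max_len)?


Word 1: "slot" (length 4)
Word 2: "northern" (length 8)
One optimal edit sequence:
  1. substitute 's' -> 'n'  (+1)
  2. substitute 'l' -> 'o'  (+1)
  3. substitute 'o' -> 'r'  (+1)
  4. keep 't'
  5. insert 'h'  (+1)
  6. insert 'e'  (+1)
  7. insert 'r'  (+1)
  8. insert 'n'  (+1)
Edit distance = 7
Max length = max(4, 8) = 8
Similarity = 1 - 7/8
= 0.1250


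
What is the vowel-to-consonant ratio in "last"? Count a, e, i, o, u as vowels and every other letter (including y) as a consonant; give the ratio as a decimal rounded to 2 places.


Word: "last"
Vowels (a,e,i,o,u): 1
Consonants: 3
Ratio = 1/3
= 0.33


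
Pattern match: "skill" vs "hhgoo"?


Pattern of "skill": [0, 1, 2, 3, 3]
Pattern of "hhgoo": [0, 0, 1, 2, 2]
Patterns do not match
Same pattern = No


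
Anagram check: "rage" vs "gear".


Word 1: "rage" → sorted: aegr
Word 2: "gear" → sorted: aegr
Same letters? aegr == aegr
Anagram = Yes


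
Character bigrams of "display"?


Word: "display" (length 7)
Number of bigrams = 7 - 2 + 1 = 6
  Position 0: "di"
  Position 1: "is"
  Position 2: "sp"
  Position 3: "pl"
  Position 4: "la"
  Position 5: "ay"
Bigrams = "di", "is", "sp", "pl", "la", "ay"


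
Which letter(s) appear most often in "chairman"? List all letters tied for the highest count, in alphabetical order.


Word: "chairman"
Letter counts:
  'a': 2
  'c': 1
  'h': 1
  'i': 1
  'm': 1
  'n': 1
  'r': 1
Maximum count = 2
Most frequent = 'a' (2 times each)


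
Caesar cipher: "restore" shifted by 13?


Word: "restore"
Shift: 13
Each letter → (letter + shift) mod 26:
  'r' (17) + 13 = 4 → 'e'
  'e' (4) + 13 = 17 → 'r'
  's' (18) + 13 = 5 → 'f'
  't' (19) + 13 = 6 → 'g'
  'o' (14) + 13 = 1 → 'b'
  'r' (17) + 13 = 4 → 'e'
  'e' (4) + 13 = 17 → 'r'
Result = "erfgber"


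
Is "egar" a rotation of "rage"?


Word: "rage", Candidate: "egar"
Method: check if candidate is substring of word+word
"ragerage" contains "egar"? No
Is rotation = No


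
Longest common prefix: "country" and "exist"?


Word 1: "country"
Word 2: "exist"
Comparing from start:
  Pos 0: 'c' != 'e' (stop)
LCP = "" (length 0)


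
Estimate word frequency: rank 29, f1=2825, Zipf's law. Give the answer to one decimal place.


Zipf's law: f(r) = f(1) / r
f(1) = 2825
f(29) = 2825 / 29
= 97.4 occurrences


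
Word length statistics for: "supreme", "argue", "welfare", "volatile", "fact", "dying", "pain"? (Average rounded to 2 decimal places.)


Lengths: "supreme"=7, "argue"=5, "welfare"=7, "volatile"=8, "fact"=4, "dying"=5, "pain"=4
Sum = 40, Count = 7
Average = 40/7 = 5.71
= avg=5.71, min=4, max=8
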